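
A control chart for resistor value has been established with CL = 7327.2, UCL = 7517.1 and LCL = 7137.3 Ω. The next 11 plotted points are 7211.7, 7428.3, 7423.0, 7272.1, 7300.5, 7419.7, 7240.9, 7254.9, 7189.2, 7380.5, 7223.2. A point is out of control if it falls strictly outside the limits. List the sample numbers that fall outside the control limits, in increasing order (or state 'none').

All 11 points lie within [7137.3, 7517.1].

none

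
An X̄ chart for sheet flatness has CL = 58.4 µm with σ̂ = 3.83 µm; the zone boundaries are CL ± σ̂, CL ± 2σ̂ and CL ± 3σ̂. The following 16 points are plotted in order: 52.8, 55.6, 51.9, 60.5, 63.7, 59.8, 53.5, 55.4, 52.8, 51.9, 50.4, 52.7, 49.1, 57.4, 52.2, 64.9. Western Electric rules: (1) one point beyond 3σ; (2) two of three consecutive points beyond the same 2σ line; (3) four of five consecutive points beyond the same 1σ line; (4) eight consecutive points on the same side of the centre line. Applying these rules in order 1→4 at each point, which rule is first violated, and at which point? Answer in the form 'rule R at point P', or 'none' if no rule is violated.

rule 3 at point 11

Zone of each point (C = within 1σ̂, B = 1σ̂–2σ̂, A = 2σ̂–3σ̂, * = beyond 3σ̂; sign = side of CL): 1:-B, 2:-C, 3:-B, 4:+C, 5:+B, 6:+C, 7:-B, 8:-C, 9:-B, 10:-B, 11:-A, 12:-B, 13:-A, 14:-C, 15:-B, 16:+B
Rule 3 (four of five consecutive points beyond the same 1σ limit) is satisfied at point 11.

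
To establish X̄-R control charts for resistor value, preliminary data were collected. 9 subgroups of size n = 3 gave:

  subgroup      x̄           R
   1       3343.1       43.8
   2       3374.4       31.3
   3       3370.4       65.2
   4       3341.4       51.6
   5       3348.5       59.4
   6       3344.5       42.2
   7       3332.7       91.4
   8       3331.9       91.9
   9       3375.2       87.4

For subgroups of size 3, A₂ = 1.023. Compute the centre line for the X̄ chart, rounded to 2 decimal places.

3351.34

X̄̄ = (3343.1 + 3374.4 + 3370.4 + 3341.4 + 3348.5 + 3344.5 + 3332.7 + 3331.9 + 3375.2) / 9 = 30162.1000 / 9 = 3351.3444
CL = X̄̄ = 3351.3444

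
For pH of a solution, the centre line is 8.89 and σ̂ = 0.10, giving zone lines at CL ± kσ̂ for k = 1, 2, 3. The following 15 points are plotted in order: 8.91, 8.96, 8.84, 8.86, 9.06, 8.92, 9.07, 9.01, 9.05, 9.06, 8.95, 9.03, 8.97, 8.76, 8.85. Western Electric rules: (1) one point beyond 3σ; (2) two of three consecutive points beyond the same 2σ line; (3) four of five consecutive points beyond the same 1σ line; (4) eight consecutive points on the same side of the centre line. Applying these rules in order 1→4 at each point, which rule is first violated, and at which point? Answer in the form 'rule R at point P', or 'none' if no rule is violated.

rule 3 at point 9

Zone of each point (C = within 1σ̂, B = 1σ̂–2σ̂, A = 2σ̂–3σ̂, * = beyond 3σ̂; sign = side of CL): 1:+C, 2:+C, 3:-C, 4:-C, 5:+B, 6:+C, 7:+B, 8:+B, 9:+B, 10:+B, 11:+C, 12:+B, 13:+C, 14:-B, 15:-C
Rule 3 (four of five consecutive points beyond the same 1σ limit) is satisfied at point 9.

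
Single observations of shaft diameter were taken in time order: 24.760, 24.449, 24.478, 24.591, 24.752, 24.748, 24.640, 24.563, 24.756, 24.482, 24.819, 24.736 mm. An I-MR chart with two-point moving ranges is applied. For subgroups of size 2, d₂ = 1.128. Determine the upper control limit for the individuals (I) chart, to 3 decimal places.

25.056

X̄ = (24.760 + 24.449 + 24.478 + 24.591 + 24.752 + 24.748 + 24.640 + 24.563 + 24.756 + 24.482 + 24.819 + 24.736) / 12 = 24.6478
Moving ranges: 0.311, 0.029, 0.113, 0.161, 0.004, 0.108, 0.077, 0.193, 0.274, 0.337, 0.083; M̄R̄ = 1.6900 / 11 = 0.1536
UCL = X̄ + 3·M̄R̄/d₂ = 24.6478 + 3 × 0.1536 / 1.128 = 25.0564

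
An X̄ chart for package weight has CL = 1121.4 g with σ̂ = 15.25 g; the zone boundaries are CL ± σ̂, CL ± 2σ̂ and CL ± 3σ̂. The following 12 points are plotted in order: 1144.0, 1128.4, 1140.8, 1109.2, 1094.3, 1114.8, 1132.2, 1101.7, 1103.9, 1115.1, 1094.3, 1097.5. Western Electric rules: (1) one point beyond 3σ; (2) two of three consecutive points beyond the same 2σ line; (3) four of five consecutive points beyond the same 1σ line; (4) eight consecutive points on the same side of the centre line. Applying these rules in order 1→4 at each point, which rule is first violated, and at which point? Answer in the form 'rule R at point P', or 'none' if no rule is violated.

rule 3 at point 12

Zone of each point (C = within 1σ̂, B = 1σ̂–2σ̂, A = 2σ̂–3σ̂, * = beyond 3σ̂; sign = side of CL): 1:+B, 2:+C, 3:+B, 4:-C, 5:-B, 6:-C, 7:+C, 8:-B, 9:-B, 10:-C, 11:-B, 12:-B
Rule 3 (four of five consecutive points beyond the same 1σ limit) is satisfied at point 12.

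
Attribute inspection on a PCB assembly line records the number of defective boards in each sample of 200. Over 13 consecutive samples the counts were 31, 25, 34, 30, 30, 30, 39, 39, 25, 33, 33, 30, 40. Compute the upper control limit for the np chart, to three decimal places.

p̄ = Σdᵢ / (k·n) = 419 / (13 × 200) = 0.16115
UCL = np̄ + 3·√(np̄(1−p̄)) = 32.2308 + 3 × √(32.2308×0.83885) = 32.2308 + 3 × 5.1997 = 47.8298

47.830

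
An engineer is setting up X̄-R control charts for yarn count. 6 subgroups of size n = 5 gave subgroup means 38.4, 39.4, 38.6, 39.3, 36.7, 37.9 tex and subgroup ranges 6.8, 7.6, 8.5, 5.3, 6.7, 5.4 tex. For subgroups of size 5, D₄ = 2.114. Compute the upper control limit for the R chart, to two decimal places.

R̄ = (6.8 + 7.6 + 8.5 + 5.3 + 6.7 + 5.4) / 6 = 40.3000 / 6 = 6.7167
UCL_R = D₄·R̄ = 2.114 × 6.7167 = 14.1990

14.20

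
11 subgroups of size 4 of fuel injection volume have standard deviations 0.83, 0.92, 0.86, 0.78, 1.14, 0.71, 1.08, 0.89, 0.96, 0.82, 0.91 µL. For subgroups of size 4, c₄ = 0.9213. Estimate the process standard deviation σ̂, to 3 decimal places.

s̄ = (0.83 + 0.92 + 0.86 + 0.78 + 1.14 + 0.71 + 1.08 + 0.89 + 0.96 + 0.82 + 0.91) / 11 = 0.9000
σ̂ = s̄ / c₄ = 0.9000 / 0.9213 = 0.9769

0.977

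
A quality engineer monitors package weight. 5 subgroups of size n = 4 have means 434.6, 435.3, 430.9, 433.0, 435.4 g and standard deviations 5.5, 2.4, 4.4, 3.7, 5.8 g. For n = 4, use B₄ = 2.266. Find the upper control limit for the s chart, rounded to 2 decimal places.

s̄ = (5.5 + 2.4 + 4.4 + 3.7 + 5.8) / 5 = 4.3600
UCL_s = B₄·s̄ = 2.266 × 4.3600 = 9.8798

9.88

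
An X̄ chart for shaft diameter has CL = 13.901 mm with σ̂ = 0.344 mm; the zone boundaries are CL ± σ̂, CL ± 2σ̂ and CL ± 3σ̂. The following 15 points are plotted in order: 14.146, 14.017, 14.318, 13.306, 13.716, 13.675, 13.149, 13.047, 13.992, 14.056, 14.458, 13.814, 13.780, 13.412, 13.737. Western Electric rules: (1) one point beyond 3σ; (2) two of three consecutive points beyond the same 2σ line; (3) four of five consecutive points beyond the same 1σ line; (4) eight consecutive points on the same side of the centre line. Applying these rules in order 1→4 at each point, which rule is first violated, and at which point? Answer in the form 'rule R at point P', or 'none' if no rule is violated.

Zone of each point (C = within 1σ̂, B = 1σ̂–2σ̂, A = 2σ̂–3σ̂, * = beyond 3σ̂; sign = side of CL): 1:+C, 2:+C, 3:+B, 4:-B, 5:-C, 6:-C, 7:-A, 8:-A, 9:+C, 10:+C, 11:+B, 12:-C, 13:-C, 14:-B, 15:-C
Rule 2 (two of three consecutive points beyond the same 2σ limit) is satisfied at point 8.

rule 2 at point 8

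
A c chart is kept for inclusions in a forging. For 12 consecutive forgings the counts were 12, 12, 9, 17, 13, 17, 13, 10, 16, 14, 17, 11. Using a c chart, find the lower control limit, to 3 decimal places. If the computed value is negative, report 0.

c̄ = (12 + 12 + 9 + 17 + 13 + 17 + 13 + 10 + 16 + 14 + 17 + 11) / 12 = 161 / 12 = 13.4167
LCL = c̄ − 3√c̄ = 13.4167 − 3 × 3.6629 = 2.4280

2.428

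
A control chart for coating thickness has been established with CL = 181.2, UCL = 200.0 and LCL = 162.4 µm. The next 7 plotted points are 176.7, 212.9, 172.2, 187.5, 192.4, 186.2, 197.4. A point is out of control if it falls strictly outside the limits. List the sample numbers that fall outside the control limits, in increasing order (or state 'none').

2

Compare each point to [162.4, 200.0]: sample 2 = 212.9 > UCL.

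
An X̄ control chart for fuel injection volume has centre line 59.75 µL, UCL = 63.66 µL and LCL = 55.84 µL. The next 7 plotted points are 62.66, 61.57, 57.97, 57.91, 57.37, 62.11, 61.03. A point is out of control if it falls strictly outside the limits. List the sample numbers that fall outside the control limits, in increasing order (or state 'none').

All 7 points lie within [55.84, 63.66].

none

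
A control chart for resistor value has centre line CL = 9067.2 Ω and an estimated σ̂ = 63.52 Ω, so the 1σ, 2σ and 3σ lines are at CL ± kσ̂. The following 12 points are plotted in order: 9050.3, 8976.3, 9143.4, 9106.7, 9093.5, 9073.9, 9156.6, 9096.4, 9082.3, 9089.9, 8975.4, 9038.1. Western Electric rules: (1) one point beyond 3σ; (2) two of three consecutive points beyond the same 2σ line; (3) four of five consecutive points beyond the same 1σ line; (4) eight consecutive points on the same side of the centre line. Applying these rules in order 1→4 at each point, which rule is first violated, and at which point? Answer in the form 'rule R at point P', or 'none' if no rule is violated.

Zone of each point (C = within 1σ̂, B = 1σ̂–2σ̂, A = 2σ̂–3σ̂, * = beyond 3σ̂; sign = side of CL): 1:-C, 2:-B, 3:+B, 4:+C, 5:+C, 6:+C, 7:+B, 8:+C, 9:+C, 10:+C, 11:-B, 12:-C
Rule 4 (eight consecutive points on the same side of the centre line) is satisfied at point 10.

rule 4 at point 10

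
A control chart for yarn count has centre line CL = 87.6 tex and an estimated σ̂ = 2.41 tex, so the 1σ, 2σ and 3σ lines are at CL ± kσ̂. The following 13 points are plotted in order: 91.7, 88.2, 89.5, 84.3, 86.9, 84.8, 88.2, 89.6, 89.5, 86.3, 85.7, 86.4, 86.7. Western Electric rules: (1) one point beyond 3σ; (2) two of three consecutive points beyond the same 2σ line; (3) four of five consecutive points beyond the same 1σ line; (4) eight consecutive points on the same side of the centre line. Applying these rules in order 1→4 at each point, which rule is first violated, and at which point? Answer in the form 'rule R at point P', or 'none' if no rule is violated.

Zone of each point (C = within 1σ̂, B = 1σ̂–2σ̂, A = 2σ̂–3σ̂, * = beyond 3σ̂; sign = side of CL): 1:+B, 2:+C, 3:+C, 4:-B, 5:-C, 6:-B, 7:+C, 8:+C, 9:+C, 10:-C, 11:-C, 12:-C, 13:-C
No rule fires across all 13 points.

none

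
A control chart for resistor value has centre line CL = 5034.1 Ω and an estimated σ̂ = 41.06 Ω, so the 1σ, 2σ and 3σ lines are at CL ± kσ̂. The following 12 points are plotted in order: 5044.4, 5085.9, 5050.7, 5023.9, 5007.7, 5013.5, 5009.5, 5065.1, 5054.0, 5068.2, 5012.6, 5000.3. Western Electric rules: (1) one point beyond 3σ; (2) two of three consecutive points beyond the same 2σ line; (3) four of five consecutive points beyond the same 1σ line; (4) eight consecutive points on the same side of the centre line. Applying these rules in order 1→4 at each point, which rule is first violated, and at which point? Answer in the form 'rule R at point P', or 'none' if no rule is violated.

none

Zone of each point (C = within 1σ̂, B = 1σ̂–2σ̂, A = 2σ̂–3σ̂, * = beyond 3σ̂; sign = side of CL): 1:+C, 2:+B, 3:+C, 4:-C, 5:-C, 6:-C, 7:-C, 8:+C, 9:+C, 10:+C, 11:-C, 12:-C
No rule fires across all 12 points.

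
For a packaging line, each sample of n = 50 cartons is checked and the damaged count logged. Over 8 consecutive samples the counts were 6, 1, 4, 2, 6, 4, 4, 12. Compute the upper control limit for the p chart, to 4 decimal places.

0.2234

p̄ = Σdᵢ / (k·n) = 39 / (8 × 50) = 0.09750
UCL = p̄ + 3·√(p̄(1−p̄)/n) = 0.09750 + 3 × √(0.09750×0.90250/50) = 0.09750 + 3 × 0.04195 = 0.22335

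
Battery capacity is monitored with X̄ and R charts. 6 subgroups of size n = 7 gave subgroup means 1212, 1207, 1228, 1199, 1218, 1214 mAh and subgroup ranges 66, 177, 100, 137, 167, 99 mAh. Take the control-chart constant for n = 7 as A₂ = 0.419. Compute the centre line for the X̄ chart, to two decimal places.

X̄̄ = (1212 + 1207 + 1228 + 1199 + 1218 + 1214) / 6 = 7278.0000 / 6 = 1213.0000
CL = X̄̄ = 1213.0000

1213.00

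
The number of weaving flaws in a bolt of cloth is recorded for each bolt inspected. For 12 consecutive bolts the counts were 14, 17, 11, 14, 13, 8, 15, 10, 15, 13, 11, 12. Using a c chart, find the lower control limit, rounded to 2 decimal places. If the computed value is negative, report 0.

2.04

c̄ = (14 + 17 + 11 + 14 + 13 + 8 + 15 + 10 + 15 + 13 + 11 + 12) / 12 = 153 / 12 = 12.7500
LCL = c̄ − 3√c̄ = 12.7500 − 3 × 3.5707 = 2.0379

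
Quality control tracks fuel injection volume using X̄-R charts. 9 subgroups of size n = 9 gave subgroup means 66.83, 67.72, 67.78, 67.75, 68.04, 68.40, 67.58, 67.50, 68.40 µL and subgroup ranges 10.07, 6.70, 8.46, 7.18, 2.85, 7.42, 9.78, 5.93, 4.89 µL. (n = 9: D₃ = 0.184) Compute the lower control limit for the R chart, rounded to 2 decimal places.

R̄ = (10.07 + 6.70 + 8.46 + 7.18 + 2.85 + 7.42 + 9.78 + 5.93 + 4.89) / 9 = 63.2800 / 9 = 7.0311
LCL_R = D₃·R̄ = 0.184 × 7.0311 = 1.2937

1.29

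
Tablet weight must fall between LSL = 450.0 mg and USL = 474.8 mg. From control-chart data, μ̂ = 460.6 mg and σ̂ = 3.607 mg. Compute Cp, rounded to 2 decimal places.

Cp = (USL − LSL) / (6σ̂) = (474.8 − 450.0) / (6 × 3.607) = 24.8000 / 21.6420 = 1.1459

1.15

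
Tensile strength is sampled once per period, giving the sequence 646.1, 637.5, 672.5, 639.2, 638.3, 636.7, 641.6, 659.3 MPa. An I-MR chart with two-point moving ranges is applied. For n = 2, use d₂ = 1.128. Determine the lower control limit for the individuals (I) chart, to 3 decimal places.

X̄ = (646.1 + 637.5 + 672.5 + 639.2 + 638.3 + 636.7 + 641.6 + 659.3) / 8 = 646.4000
Moving ranges: 8.6, 35.0, 33.3, 0.9, 1.6, 4.9, 17.7; M̄R̄ = 102.0000 / 7 = 14.5714
LCL = X̄ − 3·M̄R̄/d₂ = 646.4000 − 3 × 14.5714 / 1.128 = 607.6462

607.646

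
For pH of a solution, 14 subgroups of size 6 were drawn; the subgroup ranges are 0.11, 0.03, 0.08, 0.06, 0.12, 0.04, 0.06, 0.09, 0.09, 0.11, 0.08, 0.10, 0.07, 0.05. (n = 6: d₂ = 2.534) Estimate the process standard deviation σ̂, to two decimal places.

0.03

R̄ = (0.11 + 0.03 + 0.08 + 0.06 + 0.12 + 0.04 + 0.06 + 0.09 + 0.09 + 0.11 + 0.08 + 0.10 + 0.07 + 0.05) / 14 = 0.0779
σ̂ = R̄ / d₂ = 0.0779 / 2.534 = 0.0307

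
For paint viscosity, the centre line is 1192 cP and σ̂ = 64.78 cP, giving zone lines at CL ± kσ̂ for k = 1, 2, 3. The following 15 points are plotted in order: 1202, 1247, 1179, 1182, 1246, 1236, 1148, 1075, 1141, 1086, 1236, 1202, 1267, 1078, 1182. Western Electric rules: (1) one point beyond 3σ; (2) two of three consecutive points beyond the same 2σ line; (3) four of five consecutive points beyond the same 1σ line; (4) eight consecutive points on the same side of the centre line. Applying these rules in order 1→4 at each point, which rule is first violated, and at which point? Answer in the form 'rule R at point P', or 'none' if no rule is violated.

Zone of each point (C = within 1σ̂, B = 1σ̂–2σ̂, A = 2σ̂–3σ̂, * = beyond 3σ̂; sign = side of CL): 1:+C, 2:+C, 3:-C, 4:-C, 5:+C, 6:+C, 7:-C, 8:-B, 9:-C, 10:-B, 11:+C, 12:+C, 13:+B, 14:-B, 15:-C
No rule fires across all 15 points.

none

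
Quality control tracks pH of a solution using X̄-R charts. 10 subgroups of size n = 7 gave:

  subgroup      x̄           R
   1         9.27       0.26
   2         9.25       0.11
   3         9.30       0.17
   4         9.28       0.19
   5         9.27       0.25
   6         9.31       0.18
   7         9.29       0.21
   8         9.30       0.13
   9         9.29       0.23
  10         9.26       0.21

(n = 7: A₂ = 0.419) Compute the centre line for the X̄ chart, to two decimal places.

9.28

X̄̄ = (9.27 + 9.25 + 9.30 + 9.28 + 9.27 + 9.31 + 9.29 + 9.30 + 9.29 + 9.26) / 10 = 92.8200 / 10 = 9.2820
CL = X̄̄ = 9.2820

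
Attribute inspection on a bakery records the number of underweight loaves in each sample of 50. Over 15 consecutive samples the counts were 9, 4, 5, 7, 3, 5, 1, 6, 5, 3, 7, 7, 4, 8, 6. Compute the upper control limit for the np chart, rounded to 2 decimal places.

11.88

p̄ = Σdᵢ / (k·n) = 80 / (15 × 50) = 0.10667
UCL = np̄ + 3·√(np̄(1−p̄)) = 5.3333 + 3 × √(5.3333×0.89333) = 5.3333 + 3 × 2.1828 = 11.8816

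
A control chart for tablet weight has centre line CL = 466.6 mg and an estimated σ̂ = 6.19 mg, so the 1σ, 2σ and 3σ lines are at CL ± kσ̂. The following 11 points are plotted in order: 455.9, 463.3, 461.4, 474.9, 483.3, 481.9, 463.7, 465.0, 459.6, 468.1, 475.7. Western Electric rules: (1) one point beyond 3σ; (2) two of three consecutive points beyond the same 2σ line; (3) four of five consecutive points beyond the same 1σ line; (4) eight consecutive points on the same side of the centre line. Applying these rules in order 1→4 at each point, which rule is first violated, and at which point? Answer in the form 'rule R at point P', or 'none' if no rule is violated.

Zone of each point (C = within 1σ̂, B = 1σ̂–2σ̂, A = 2σ̂–3σ̂, * = beyond 3σ̂; sign = side of CL): 1:-B, 2:-C, 3:-C, 4:+B, 5:+A, 6:+A, 7:-C, 8:-C, 9:-B, 10:+C, 11:+B
Rule 2 (two of three consecutive points beyond the same 2σ limit) is satisfied at point 6.

rule 2 at point 6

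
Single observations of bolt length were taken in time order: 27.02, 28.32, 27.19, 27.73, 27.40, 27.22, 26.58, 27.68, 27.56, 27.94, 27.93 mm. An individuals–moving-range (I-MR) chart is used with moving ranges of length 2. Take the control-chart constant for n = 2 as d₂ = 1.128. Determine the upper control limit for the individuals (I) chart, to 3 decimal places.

X̄ = (27.02 + 28.32 + 27.19 + 27.73 + 27.40 + 27.22 + 26.58 + 27.68 + 27.56 + 27.94 + 27.93) / 11 = 27.5064
Moving ranges: 1.30, 1.13, 0.54, 0.33, 0.18, 0.64, 1.10, 0.12, 0.38, 0.01; M̄R̄ = 5.7300 / 10 = 0.5730
UCL = X̄ + 3·M̄R̄/d₂ = 27.5064 + 3 × 0.5730 / 1.128 = 29.0303

29.030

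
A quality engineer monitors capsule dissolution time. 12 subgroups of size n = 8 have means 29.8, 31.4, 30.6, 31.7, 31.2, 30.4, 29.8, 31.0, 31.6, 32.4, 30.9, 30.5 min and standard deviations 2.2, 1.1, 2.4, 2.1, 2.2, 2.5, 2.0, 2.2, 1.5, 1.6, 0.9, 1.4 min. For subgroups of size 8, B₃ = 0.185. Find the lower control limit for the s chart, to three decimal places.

0.341

s̄ = (2.2 + 1.1 + 2.4 + 2.1 + 2.2 + 2.5 + 2.0 + 2.2 + 1.5 + 1.6 + 0.9 + 1.4) / 12 = 1.8417
LCL_s = B₃·s̄ = 0.185 × 1.8417 = 0.3407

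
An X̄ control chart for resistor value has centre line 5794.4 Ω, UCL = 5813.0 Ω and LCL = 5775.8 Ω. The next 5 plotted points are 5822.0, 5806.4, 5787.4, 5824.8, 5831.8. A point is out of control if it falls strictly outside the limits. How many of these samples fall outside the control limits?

3

Compare each point to [5775.8, 5813.0]: sample 1 = 5822.0 > UCL; sample 4 = 5824.8 > UCL; sample 5 = 5831.8 > UCL.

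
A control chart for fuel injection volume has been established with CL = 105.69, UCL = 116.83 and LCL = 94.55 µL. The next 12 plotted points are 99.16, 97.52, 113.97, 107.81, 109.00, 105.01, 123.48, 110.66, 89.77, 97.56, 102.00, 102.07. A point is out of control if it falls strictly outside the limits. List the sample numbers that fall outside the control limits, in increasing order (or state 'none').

7, 9

Compare each point to [94.55, 116.83]: sample 7 = 123.48 > UCL; sample 9 = 89.77 < LCL.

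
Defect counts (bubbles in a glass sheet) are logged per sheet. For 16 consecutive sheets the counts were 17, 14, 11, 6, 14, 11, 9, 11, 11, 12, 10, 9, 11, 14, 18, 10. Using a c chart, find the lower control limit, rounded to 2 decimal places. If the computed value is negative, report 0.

1.47

c̄ = (17 + 14 + 11 + 6 + 14 + 11 + 9 + 11 + 11 + 12 + 10 + 9 + 11 + 14 + 18 + 10) / 16 = 188 / 16 = 11.7500
LCL = c̄ − 3√c̄ = 11.7500 − 3 × 3.4278 = 1.4665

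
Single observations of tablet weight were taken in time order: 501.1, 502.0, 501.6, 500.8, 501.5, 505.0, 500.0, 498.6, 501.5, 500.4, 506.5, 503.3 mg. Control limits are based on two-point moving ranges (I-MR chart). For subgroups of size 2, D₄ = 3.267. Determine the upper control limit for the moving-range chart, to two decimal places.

Moving ranges: 0.9, 0.4, 0.8, 0.7, 3.5, 5.0, 1.4, 2.9, 1.1, 6.1, 3.2; M̄R̄ = 26.0000 / 11 = 2.3636
UCL_MR = D₄·M̄R̄ = 3.267 × 2.3636 = 7.7220

7.72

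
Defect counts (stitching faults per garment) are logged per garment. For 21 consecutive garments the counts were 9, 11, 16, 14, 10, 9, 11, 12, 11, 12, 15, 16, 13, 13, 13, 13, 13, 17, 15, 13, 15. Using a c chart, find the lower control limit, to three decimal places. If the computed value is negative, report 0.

c̄ = (9 + 11 + 16 + 14 + 10 + 9 + 11 + 12 + 11 + 12 + 15 + 16 + 13 + 13 + 13 + 13 + 13 + 17 + 15 + 13 + 15) / 21 = 271 / 21 = 12.9048
LCL = c̄ − 3√c̄ = 12.9048 − 3 × 3.5923 = 2.1278

2.128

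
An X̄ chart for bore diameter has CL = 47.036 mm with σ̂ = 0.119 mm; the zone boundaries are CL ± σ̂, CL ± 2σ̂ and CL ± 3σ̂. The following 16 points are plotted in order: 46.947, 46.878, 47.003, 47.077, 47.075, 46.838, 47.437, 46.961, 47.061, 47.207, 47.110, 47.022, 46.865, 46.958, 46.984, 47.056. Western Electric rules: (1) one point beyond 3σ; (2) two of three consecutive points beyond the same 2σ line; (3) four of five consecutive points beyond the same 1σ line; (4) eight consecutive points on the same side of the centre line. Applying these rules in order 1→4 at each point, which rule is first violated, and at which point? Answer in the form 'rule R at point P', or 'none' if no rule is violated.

rule 1 at point 7

Zone of each point (C = within 1σ̂, B = 1σ̂–2σ̂, A = 2σ̂–3σ̂, * = beyond 3σ̂; sign = side of CL): 1:-C, 2:-B, 3:-C, 4:+C, 5:+C, 6:-B, 7:+*, 8:-C, 9:+C, 10:+B, 11:+C, 12:-C, 13:-B, 14:-C, 15:-C, 16:+C
Rule 1 (one point beyond the 3σ limits) is satisfied at point 7.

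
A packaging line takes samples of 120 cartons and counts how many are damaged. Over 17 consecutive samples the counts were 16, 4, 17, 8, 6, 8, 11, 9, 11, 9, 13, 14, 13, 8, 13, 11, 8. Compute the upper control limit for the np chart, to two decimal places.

19.83

p̄ = Σdᵢ / (k·n) = 179 / (17 × 120) = 0.08775
UCL = np̄ + 3·√(np̄(1−p̄)) = 10.5294 + 3 × √(10.5294×0.91225) = 10.5294 + 3 × 3.0993 = 19.8272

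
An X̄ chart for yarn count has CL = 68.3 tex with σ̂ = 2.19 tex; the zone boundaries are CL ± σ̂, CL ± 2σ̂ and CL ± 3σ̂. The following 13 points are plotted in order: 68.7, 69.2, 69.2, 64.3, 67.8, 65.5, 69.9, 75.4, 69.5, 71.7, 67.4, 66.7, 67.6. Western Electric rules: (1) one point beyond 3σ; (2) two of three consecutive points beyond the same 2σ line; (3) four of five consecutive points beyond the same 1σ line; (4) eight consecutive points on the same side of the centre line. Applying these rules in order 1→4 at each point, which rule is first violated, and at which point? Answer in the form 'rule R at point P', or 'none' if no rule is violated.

rule 1 at point 8

Zone of each point (C = within 1σ̂, B = 1σ̂–2σ̂, A = 2σ̂–3σ̂, * = beyond 3σ̂; sign = side of CL): 1:+C, 2:+C, 3:+C, 4:-B, 5:-C, 6:-B, 7:+C, 8:+*, 9:+C, 10:+B, 11:-C, 12:-C, 13:-C
Rule 1 (one point beyond the 3σ limits) is satisfied at point 8.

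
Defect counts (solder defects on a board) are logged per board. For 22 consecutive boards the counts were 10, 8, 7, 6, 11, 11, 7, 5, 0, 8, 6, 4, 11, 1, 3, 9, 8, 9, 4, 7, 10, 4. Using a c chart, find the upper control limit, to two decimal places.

14.58

c̄ = (10 + 8 + 7 + 6 + 11 + 11 + 7 + 5 + 0 + 8 + 6 + 4 + 11 + 1 + 3 + 9 + 8 + 9 + 4 + 7 + 10 + 4) / 22 = 149 / 22 = 6.7727
UCL = c̄ + 3√c̄ = 6.7727 + 3 × √6.7727 = 6.7727 + 3 × 2.6024 = 14.5801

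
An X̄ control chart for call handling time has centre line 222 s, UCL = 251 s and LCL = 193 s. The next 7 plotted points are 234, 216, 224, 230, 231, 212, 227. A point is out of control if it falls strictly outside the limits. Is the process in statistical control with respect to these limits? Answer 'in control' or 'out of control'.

in control

All 7 points lie within [193, 251].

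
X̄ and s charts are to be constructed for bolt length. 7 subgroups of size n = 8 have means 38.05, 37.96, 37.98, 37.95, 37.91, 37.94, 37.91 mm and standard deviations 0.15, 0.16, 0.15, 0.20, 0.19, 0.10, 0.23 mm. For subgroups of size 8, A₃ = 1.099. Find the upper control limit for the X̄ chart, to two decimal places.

X̄̄ = (38.05 + 37.96 + 37.98 + 37.95 + 37.91 + 37.94 + 37.91) / 7 = 37.9571
s̄ = (0.15 + 0.16 + 0.15 + 0.20 + 0.19 + 0.10 + 0.23) / 7 = 0.1686
UCL = X̄̄ + A₃·s̄ = 37.9571 + 1.099 × 0.1686 = 38.1424

38.14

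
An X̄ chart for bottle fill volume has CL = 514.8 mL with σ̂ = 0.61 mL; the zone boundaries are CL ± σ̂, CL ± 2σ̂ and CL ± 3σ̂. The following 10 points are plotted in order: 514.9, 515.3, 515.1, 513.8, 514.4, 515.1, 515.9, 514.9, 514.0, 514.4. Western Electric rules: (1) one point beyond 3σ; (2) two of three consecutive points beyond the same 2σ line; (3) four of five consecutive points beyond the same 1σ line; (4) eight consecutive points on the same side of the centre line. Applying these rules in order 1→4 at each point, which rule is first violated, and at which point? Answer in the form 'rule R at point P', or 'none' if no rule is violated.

none

Zone of each point (C = within 1σ̂, B = 1σ̂–2σ̂, A = 2σ̂–3σ̂, * = beyond 3σ̂; sign = side of CL): 1:+C, 2:+C, 3:+C, 4:-B, 5:-C, 6:+C, 7:+B, 8:+C, 9:-B, 10:-C
No rule fires across all 10 points.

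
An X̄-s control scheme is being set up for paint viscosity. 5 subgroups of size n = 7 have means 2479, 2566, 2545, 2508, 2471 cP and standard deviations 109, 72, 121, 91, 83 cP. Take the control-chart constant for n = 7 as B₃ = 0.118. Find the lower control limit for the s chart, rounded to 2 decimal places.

s̄ = (109 + 72 + 121 + 91 + 83) / 5 = 95.2000
LCL_s = B₃·s̄ = 0.118 × 95.2000 = 11.2336

11.23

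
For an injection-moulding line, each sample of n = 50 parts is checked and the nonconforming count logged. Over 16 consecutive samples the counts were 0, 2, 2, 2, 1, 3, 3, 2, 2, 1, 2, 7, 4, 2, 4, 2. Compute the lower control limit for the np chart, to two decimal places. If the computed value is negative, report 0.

p̄ = Σdᵢ / (k·n) = 39 / (16 × 50) = 0.04875
LCL = np̄ − 3·√(np̄(1−p̄)) = 2.4375 − 3 × 1.5227 = -2.1307 → 0 (negative, so LCL = 0)

0.00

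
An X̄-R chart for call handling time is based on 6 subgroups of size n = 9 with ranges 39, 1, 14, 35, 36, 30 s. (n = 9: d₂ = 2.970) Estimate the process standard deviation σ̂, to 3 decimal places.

8.698

R̄ = (39 + 1 + 14 + 35 + 36 + 30) / 6 = 25.8333
σ̂ = R̄ / d₂ = 25.8333 / 2.970 = 8.6981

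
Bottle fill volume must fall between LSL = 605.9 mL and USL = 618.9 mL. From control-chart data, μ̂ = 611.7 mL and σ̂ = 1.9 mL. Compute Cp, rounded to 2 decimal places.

1.14

Cp = (USL − LSL) / (6σ̂) = (618.9 − 605.9) / (6 × 1.9) = 13.0000 / 11.4000 = 1.1404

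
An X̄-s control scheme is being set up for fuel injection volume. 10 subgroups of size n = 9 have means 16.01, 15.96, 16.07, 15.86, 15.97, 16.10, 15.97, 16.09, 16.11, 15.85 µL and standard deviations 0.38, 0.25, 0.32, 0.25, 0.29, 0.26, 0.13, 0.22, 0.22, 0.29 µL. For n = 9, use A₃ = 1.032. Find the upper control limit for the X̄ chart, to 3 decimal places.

X̄̄ = (16.01 + 15.96 + 16.07 + 15.86 + 15.97 + 16.10 + 15.97 + 16.09 + 16.11 + 15.85) / 10 = 15.9990
s̄ = (0.38 + 0.25 + 0.32 + 0.25 + 0.29 + 0.26 + 0.13 + 0.22 + 0.22 + 0.29) / 10 = 0.2610
UCL = X̄̄ + A₃·s̄ = 15.9990 + 1.032 × 0.2610 = 16.2684

16.268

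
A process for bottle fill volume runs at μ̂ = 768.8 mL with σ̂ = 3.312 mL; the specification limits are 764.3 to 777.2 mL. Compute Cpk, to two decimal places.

0.45

Cpu = (USL − μ̂) / (3σ̂) = (777.2 − 768.8) / (3 × 3.312) = 0.8454; Cpl = (μ̂ − LSL) / (3σ̂) = (768.8 − 764.3) / (3 × 3.312) = 0.4529; Cpk = min(Cpu, Cpl) = 0.4529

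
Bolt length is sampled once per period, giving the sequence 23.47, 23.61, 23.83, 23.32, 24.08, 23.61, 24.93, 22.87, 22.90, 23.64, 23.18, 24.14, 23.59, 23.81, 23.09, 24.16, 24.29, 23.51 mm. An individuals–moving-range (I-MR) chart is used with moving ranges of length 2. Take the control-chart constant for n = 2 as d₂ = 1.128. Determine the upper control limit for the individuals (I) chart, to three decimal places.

X̄ = (23.47 + 23.61 + 23.83 + 23.32 + 24.08 + 23.61 + 24.93 + 22.87 + 22.90 + 23.64 + 23.18 + 24.14 + 23.59 + 23.81 + 23.09 + 24.16 + 24.29 + 23.51) / 18 = 23.6683
Moving ranges: 0.14, 0.22, 0.51, 0.76, 0.47, 1.32, 2.06, 0.03, 0.74, 0.46, 0.96, 0.55, 0.22, 0.72, 1.07, 0.13, 0.78; M̄R̄ = 11.1400 / 17 = 0.6553
UCL = X̄ + 3·M̄R̄/d₂ = 23.6683 + 3 × 0.6553 / 1.128 = 25.4111

25.411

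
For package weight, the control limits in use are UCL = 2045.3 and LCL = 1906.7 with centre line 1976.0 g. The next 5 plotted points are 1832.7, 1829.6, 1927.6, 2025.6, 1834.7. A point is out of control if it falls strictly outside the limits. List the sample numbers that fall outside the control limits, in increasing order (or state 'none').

1, 2, 5

Compare each point to [1906.7, 2045.3]: sample 1 = 1832.7 < LCL; sample 2 = 1829.6 < LCL; sample 5 = 1834.7 < LCL.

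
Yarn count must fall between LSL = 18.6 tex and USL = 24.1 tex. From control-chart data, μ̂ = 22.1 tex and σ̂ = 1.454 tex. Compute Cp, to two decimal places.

0.63

Cp = (USL − LSL) / (6σ̂) = (24.1 − 18.6) / (6 × 1.454) = 5.5000 / 8.7240 = 0.6304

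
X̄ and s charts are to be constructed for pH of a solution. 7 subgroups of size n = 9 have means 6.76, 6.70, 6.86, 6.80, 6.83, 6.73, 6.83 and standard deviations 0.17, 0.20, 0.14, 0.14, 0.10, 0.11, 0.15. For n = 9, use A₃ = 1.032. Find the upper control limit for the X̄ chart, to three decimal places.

6.936

X̄̄ = (6.76 + 6.70 + 6.86 + 6.80 + 6.83 + 6.73 + 6.83) / 7 = 6.7871
s̄ = (0.17 + 0.20 + 0.14 + 0.14 + 0.10 + 0.11 + 0.15) / 7 = 0.1443
UCL = X̄̄ + A₃·s̄ = 6.7871 + 1.032 × 0.1443 = 6.9360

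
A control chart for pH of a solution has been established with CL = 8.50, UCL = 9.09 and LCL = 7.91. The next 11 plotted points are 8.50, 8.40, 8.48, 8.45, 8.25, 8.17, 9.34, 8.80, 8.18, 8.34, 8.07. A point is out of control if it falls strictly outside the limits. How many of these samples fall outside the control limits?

1

Compare each point to [7.91, 9.09]: sample 7 = 9.34 > UCL.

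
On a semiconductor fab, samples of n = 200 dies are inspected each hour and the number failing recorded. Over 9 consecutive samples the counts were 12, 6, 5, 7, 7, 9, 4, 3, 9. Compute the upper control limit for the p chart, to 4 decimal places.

p̄ = Σdᵢ / (k·n) = 62 / (9 × 200) = 0.03444
UCL = p̄ + 3·√(p̄(1−p̄)/n) = 0.03444 + 3 × √(0.03444×0.96556/200) = 0.03444 + 3 × 0.01290 = 0.07313

0.0731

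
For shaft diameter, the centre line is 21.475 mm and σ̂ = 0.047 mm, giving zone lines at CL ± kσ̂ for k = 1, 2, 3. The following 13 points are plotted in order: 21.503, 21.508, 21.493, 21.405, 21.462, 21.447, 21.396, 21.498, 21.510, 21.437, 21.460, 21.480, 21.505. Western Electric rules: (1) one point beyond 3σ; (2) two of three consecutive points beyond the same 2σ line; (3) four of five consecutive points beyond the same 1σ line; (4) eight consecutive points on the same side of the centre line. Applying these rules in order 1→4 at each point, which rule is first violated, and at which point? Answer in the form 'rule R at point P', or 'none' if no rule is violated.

none

Zone of each point (C = within 1σ̂, B = 1σ̂–2σ̂, A = 2σ̂–3σ̂, * = beyond 3σ̂; sign = side of CL): 1:+C, 2:+C, 3:+C, 4:-B, 5:-C, 6:-C, 7:-B, 8:+C, 9:+C, 10:-C, 11:-C, 12:+C, 13:+C
No rule fires across all 13 points.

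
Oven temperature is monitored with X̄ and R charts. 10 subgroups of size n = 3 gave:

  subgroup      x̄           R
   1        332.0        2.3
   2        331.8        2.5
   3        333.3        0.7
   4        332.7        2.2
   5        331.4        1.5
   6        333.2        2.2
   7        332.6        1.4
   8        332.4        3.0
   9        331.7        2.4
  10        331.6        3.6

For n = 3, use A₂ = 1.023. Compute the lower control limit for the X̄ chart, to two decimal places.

330.04

X̄̄ = (332.0 + 331.8 + 333.3 + 332.7 + 331.4 + 333.2 + 332.6 + 332.4 + 331.7 + 331.6) / 10 = 3322.7000 / 10 = 332.2700
R̄ = (2.3 + 2.5 + 0.7 + 2.2 + 1.5 + 2.2 + 1.4 + 3.0 + 2.4 + 3.6) / 10 = 21.8000 / 10 = 2.1800
LCL = X̄̄ − A₂·R̄ = 332.2700 − 1.023 × 2.1800 = 330.0399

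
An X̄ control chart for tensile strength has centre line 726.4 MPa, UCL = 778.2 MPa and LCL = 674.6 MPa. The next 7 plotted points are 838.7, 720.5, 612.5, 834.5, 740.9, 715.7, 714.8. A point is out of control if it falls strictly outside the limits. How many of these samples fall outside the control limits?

Compare each point to [674.6, 778.2]: sample 1 = 838.7 > UCL; sample 3 = 612.5 < LCL; sample 4 = 834.5 > UCL.

3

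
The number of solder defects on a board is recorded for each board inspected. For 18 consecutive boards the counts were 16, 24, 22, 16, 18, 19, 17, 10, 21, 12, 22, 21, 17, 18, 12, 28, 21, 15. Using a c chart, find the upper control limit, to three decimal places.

c̄ = (16 + 24 + 22 + 16 + 18 + 19 + 17 + 10 + 21 + 12 + 22 + 21 + 17 + 18 + 12 + 28 + 21 + 15) / 18 = 329 / 18 = 18.2778
UCL = c̄ + 3√c̄ = 18.2778 + 3 × √18.2778 = 18.2778 + 3 × 4.2753 = 31.1035

31.104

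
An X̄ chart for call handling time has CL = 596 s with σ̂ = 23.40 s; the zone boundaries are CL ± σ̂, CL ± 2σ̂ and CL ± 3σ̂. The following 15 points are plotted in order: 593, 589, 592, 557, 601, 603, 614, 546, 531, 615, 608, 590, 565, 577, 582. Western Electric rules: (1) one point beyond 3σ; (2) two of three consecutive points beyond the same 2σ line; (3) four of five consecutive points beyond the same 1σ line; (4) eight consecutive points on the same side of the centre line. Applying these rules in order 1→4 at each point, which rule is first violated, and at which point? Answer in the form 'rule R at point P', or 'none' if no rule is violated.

rule 2 at point 9

Zone of each point (C = within 1σ̂, B = 1σ̂–2σ̂, A = 2σ̂–3σ̂, * = beyond 3σ̂; sign = side of CL): 1:-C, 2:-C, 3:-C, 4:-B, 5:+C, 6:+C, 7:+C, 8:-A, 9:-A, 10:+C, 11:+C, 12:-C, 13:-B, 14:-C, 15:-C
Rule 2 (two of three consecutive points beyond the same 2σ limit) is satisfied at point 9.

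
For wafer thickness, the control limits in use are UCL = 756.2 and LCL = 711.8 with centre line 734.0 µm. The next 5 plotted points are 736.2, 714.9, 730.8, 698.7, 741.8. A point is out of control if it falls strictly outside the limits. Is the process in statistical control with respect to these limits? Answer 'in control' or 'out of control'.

Compare each point to [711.8, 756.2]: sample 4 = 698.7 < LCL.

out of control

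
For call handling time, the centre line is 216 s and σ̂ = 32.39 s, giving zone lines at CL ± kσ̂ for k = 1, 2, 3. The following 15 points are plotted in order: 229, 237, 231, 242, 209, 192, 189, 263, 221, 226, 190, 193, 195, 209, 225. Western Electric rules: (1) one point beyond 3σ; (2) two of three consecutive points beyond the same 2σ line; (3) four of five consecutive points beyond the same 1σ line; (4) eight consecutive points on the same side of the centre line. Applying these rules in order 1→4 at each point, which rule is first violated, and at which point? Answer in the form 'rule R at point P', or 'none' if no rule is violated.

Zone of each point (C = within 1σ̂, B = 1σ̂–2σ̂, A = 2σ̂–3σ̂, * = beyond 3σ̂; sign = side of CL): 1:+C, 2:+C, 3:+C, 4:+C, 5:-C, 6:-C, 7:-C, 8:+B, 9:+C, 10:+C, 11:-C, 12:-C, 13:-C, 14:-C, 15:+C
No rule fires across all 15 points.

none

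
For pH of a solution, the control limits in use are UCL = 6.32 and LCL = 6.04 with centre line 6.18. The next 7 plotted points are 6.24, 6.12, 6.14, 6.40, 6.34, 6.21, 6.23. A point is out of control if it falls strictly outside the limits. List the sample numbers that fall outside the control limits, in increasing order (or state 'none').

Compare each point to [6.04, 6.32]: sample 4 = 6.40 > UCL; sample 5 = 6.34 > UCL.

4, 5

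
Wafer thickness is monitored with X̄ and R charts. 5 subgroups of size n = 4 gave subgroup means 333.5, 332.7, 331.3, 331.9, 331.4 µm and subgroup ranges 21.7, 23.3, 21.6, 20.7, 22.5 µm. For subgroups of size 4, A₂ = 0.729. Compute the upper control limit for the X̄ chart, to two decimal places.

X̄̄ = (333.5 + 332.7 + 331.3 + 331.9 + 331.4) / 5 = 1660.8000 / 5 = 332.1600
R̄ = (21.7 + 23.3 + 21.6 + 20.7 + 22.5) / 5 = 109.8000 / 5 = 21.9600
UCL = X̄̄ + A₂·R̄ = 332.1600 + 0.729 × 21.9600 = 348.1688

348.17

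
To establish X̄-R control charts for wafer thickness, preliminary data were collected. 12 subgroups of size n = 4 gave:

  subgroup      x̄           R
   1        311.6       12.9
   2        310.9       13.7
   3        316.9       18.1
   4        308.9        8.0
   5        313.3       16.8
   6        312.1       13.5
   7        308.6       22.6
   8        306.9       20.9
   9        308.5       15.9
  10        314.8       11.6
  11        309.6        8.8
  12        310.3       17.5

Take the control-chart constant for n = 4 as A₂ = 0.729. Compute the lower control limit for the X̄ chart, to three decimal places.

X̄̄ = (311.6 + 310.9 + 316.9 + 308.9 + 313.3 + 312.1 + 308.6 + 306.9 + 308.5 + 314.8 + 309.6 + 310.3) / 12 = 3732.4000 / 12 = 311.0333
R̄ = (12.9 + 13.7 + 18.1 + 8.0 + 16.8 + 13.5 + 22.6 + 20.9 + 15.9 + 11.6 + 8.8 + 17.5) / 12 = 180.3000 / 12 = 15.0250
LCL = X̄̄ − A₂·R̄ = 311.0333 − 0.729 × 15.0250 = 300.0801

300.080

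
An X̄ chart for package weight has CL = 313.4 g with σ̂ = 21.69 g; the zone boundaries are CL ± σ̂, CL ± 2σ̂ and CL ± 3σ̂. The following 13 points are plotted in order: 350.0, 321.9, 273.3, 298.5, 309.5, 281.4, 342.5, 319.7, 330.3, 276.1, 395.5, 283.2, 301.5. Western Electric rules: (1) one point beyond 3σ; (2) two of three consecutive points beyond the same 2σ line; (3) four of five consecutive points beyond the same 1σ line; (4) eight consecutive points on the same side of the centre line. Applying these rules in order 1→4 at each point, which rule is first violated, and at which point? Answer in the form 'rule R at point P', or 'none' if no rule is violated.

Zone of each point (C = within 1σ̂, B = 1σ̂–2σ̂, A = 2σ̂–3σ̂, * = beyond 3σ̂; sign = side of CL): 1:+B, 2:+C, 3:-B, 4:-C, 5:-C, 6:-B, 7:+B, 8:+C, 9:+C, 10:-B, 11:+*, 12:-B, 13:-C
Rule 1 (one point beyond the 3σ limits) is satisfied at point 11.

rule 1 at point 11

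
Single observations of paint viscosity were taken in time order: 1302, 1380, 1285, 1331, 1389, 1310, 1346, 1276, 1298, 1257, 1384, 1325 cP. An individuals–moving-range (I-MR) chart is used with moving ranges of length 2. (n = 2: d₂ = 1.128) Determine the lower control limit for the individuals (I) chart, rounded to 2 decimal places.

X̄ = (1302 + 1380 + 1285 + 1331 + 1389 + 1310 + 1346 + 1276 + 1298 + 1257 + 1384 + 1325) / 12 = 1323.5833
Moving ranges: 78, 95, 46, 58, 79, 36, 70, 22, 41, 127, 59; M̄R̄ = 711.0000 / 11 = 64.6364
LCL = X̄ − 3·M̄R̄/d₂ = 1323.5833 − 3 × 64.6364 / 1.128 = 1151.6781

1151.68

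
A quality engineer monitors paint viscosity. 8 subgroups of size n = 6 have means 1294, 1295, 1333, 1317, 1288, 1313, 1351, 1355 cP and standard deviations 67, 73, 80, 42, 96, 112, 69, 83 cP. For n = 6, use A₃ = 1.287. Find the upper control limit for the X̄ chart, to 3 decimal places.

X̄̄ = (1294 + 1295 + 1333 + 1317 + 1288 + 1313 + 1351 + 1355) / 8 = 1318.2500
s̄ = (67 + 73 + 80 + 42 + 96 + 112 + 69 + 83) / 8 = 77.7500
UCL = X̄̄ + A₃·s̄ = 1318.2500 + 1.287 × 77.7500 = 1418.3142

1418.314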